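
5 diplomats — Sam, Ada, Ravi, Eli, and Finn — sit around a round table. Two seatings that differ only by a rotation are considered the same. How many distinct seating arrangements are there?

24

Around a circle, 5 distinct people have 5!/5 = (4)! = 24 rotationally distinct seatings.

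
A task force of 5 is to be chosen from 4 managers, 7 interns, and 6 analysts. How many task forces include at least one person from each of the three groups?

Unrestricted: C(17,5) = 6188 ways to pick any 5 of the 17.
Subtract selections that omit an entire group: no managers → C(13,5) = 1287; no interns → C(10,5) = 252; no analysts → C(11,5) = 462.
Add back selections omitting two groups (i.e. drawn from a single group): C(4,5) + C(7,5) + C(6,5) = 27.
By inclusion–exclusion: 6188 − 2001 + 27 = 4214.

4214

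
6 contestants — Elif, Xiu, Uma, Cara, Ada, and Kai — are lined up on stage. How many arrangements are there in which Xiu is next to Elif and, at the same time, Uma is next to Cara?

96

Treat {Xiu,Elif} as one block (2 orders) and {Uma,Cara} as another (2 orders).
That leaves 4 units to arrange: 2 × 2 × 4! = 4 × 24 = 96.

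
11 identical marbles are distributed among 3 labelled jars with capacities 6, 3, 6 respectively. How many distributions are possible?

By stars and bars, unrestricted non-negative solutions to x_1+…+x_3 = 11 number C(11+2,2) = 78.
Subtract solutions that violate a single cap (substitute x_i' = x_i − (cap_i+1)): x_1 ≥ 7 gives C(6,2) = 15; x_2 ≥ 4 gives C(9,2) = 36; x_3 ≥ 7 gives C(6,2) = 15. Together 66.
Add back pairs where two caps are both exceeded: 1 + 0 + 1 = 2.
By inclusion–exclusion the count is 78 − 66 + 2 = 14.

14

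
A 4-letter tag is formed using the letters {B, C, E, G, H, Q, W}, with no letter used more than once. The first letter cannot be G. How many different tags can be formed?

The first letter has 7−1 = 6 choices (anything except G).
The remaining 3 letters are filled from the other 6 symbols without repetition: 6 × 5 × 4 = 120.
Total: 6 × 120 = 720.

720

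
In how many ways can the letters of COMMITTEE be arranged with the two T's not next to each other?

Total arrangements of COMMITTEE: 9!/(2!·2!·2!) = 45360.
If the two T's are adjacent, glue them into one block, leaving 8 items to arrange: (8)!/(2!·2!) = 10080 ways.
Subtracting, 45360 − 10080 = 35280 arrangements keep the T's apart.

35280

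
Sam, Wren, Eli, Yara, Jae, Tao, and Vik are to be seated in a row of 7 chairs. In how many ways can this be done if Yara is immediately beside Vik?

Glue Yara and Vik into one block (2 internal orders), leaving 6 units to arrange in a row.
That gives 2 × 6! = 2 × 720 = 1440.

1440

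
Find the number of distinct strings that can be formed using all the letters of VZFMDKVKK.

30240

The 9 letters of VZFMDKVKK have repeats: K appearing 3 times and V appearing twice.
Dividing 9! = 362880 by 3!·2! = 12 for the repeated letters gives 30240.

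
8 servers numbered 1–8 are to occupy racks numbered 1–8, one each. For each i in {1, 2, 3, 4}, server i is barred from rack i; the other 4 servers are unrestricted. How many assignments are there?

Let Aᵢ (for 1 ≤ i ≤ 4) be the placements that put server i in its forbidden rack. Any j of these fix j positions, leaving (8−j)! ways to fill the rest, and there are C(4,j) ways to pick which j.
By inclusion–exclusion, the number of valid placements is Σ_{j=0}^{4} (−1)^j C(4,j)·(8−j)!.
Computing: 40320 − 20160 + 4320 − 480 + 24 = 24024.

24024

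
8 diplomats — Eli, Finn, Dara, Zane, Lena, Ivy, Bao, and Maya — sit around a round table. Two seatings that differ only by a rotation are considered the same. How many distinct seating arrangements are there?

Fix one person's seat to break rotational symmetry; the remaining 7 people can be arranged in (7)! = 5040 ways.

5040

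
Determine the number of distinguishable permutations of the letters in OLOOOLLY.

The 8 letters of OLOOOLLY have repeats: L appearing 3 times and O appearing 4 times.
Dividing 8! = 40320 by 4!·3! = 144 for the repeated letters gives 280.

280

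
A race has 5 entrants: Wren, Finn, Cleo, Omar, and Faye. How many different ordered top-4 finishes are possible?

120

There are 5 choices for 1st place, 4 for 2nd, and so on down to 2 for position 4.
That gives 5 × 4 × 3 × 2 = 120.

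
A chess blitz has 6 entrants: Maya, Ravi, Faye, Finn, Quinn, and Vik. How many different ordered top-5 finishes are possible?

720

There are 6 choices for 1st place, 5 for 2nd, and so on down to 2 for position 5.
That gives 6 × 5 × 4 × 3 × 2 = 720.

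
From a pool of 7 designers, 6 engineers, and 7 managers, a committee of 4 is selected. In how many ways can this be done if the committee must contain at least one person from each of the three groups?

Unrestricted: C(20,4) = 4845 ways to pick any 4 of the 20.
Subtract selections that omit an entire group: no designers → C(13,4) = 715; no engineers → C(14,4) = 1001; no managers → C(13,4) = 715.
Add back selections omitting two groups (i.e. drawn from a single group): C(7,4) + C(6,4) + C(7,4) = 85.
By inclusion–exclusion: 4845 − 2431 + 85 = 2499.

2499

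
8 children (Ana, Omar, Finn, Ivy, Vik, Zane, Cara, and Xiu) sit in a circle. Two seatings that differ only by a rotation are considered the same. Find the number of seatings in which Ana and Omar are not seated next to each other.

Without the restriction there are (7)! = 5040 seatings.
Seatings with Ana beside Omar: treat them as a block with 2 internal orders, giving 2 × (6)! = 1440.
Subtracting, 5040 − 1440 = 3600.

3600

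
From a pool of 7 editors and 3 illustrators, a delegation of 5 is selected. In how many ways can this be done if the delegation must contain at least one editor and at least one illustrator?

231

Unrestricted: C(10,5) = 252 ways to pick any 5 of the 10.
Subtract selections that omit an entire group: no editors → C(3,5) = 0; no illustrators → C(7,5) = 21.
Both groups omitted at once is impossible, so 252 − 21 = 231.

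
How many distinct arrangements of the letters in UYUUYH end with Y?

20

Fix Y in the last position and arrange the remaining 5 letters.
Those 5 letters have U appearing 3 times, giving (5)!/(3!) = 20.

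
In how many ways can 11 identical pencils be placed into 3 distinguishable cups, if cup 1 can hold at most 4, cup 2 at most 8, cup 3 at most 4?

19

By stars and bars, unrestricted non-negative solutions to x_1+…+x_3 = 11 number C(11+2,2) = 78.
Subtract solutions that violate a single cap (substitute x_i' = x_i − (cap_i+1)): x_1 ≥ 5 gives C(8,2) = 28; x_2 ≥ 9 gives C(4,2) = 6; x_3 ≥ 5 gives C(8,2) = 28. Together 62.
Add back pairs where two caps are both exceeded: 0 + 3 + 0 = 3.
By inclusion–exclusion the count is 78 − 62 + 3 = 19.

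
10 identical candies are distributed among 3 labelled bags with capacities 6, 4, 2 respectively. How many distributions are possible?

6

Without the upper bounds there are C(12,2) = 66 ways to split 10 among 3 bags.
Subtract solutions that violate a single cap (substitute x_i' = x_i − (cap_i+1)): x_1 ≥ 7 gives C(5,2) = 10; x_2 ≥ 5 gives C(7,2) = 21; x_3 ≥ 3 gives C(9,2) = 36. Together 67.
Add back pairs where two caps are both exceeded: 0 + 1 + 6 = 7.
By inclusion–exclusion the count is 66 − 67 + 7 = 6.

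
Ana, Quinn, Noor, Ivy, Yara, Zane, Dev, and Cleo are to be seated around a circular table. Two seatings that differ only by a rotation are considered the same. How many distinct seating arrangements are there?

5040

Around a circle, 8 distinct people have 8!/8 = (7)! = 5040 rotationally distinct seatings.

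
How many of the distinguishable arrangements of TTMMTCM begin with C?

20

Fix C in the first position and arrange the remaining 6 letters.
Those 6 letters have M appearing 3 times and T appearing 3 times, giving (6)!/(3!·3!) = 20.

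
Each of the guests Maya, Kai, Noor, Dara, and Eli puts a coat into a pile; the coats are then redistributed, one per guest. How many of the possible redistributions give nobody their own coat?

44

Count assignments avoiding every fixed point. For any j of the 5 guests fixed to their own coat, the other 5−j can be arranged in (5−j)! ways.
By inclusion–exclusion this is Σ_{j=0}^{5} (−1)^j C(5,j)·(5−j)!.
Computing: 120 − 120 + 60 − 20 + 5 − 1 = 44.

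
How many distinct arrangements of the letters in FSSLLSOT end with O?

420

With the last slot taken by O, it remains to arrange the other 7 letters (FSSLLST).
Those 7 letters have L appearing twice and S appearing 3 times, giving (7)!/(3!·2!) = 420.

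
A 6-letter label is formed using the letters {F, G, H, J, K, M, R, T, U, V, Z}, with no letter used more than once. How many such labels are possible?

332640

Choose and order 6 of the 11 symbols: the first letter has 11 options, the next 10, and so on down to 6.
That product is 11 × 10 × 9 × 8 × 7 × 6 = 332640.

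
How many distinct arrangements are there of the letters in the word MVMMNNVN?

The 8 letters of MVMMNNVN have repeats: M appearing 3 times, N appearing 3 times, and V appearing twice.
Dividing 8! = 40320 by 3!·3!·2! = 72 for the repeated letters gives 560.

560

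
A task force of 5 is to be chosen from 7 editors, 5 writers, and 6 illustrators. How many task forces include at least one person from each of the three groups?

Unrestricted: C(18,5) = 8568 ways to pick any 5 of the 18.
Subtract selections that omit an entire group: no editors → C(11,5) = 462; no writers → C(13,5) = 1287; no illustrators → C(12,5) = 792.
Add back selections omitting two groups (i.e. drawn from a single group): C(7,5) + C(5,5) + C(6,5) = 28.
By inclusion–exclusion: 8568 − 2541 + 28 = 6055.

6055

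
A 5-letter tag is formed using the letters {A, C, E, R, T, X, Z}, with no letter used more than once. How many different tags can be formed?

With no repetition, fill the 5 letters in order: 7 choices, then 6, down to 3.
That product is 7 × 6 × 5 × 4 × 3 = 2520.

2520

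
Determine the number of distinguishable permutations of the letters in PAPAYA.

60

Letter multiplicities in PAPAYA: A×3, P×2, Y×1.
The number of distinct arrangements is 6!/(3!·2!) = 720/12 = 60.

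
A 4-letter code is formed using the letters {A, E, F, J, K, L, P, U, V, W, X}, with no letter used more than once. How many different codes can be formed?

With no repetition, fill the 4 letters in order: 11 choices, then 10, down to 8.
That product is 11 × 10 × 9 × 8 = 7920.

7920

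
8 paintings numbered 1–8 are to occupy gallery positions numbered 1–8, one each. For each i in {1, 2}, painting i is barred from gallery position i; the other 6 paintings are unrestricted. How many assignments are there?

Let Aᵢ (for i ∈ {1, 2}) be the placements that put painting i in its forbidden gallery position. Any j of these fix j positions, leaving (8−j)! ways to fill the rest, and there are C(2,j) ways to pick which j.
By inclusion–exclusion, the number of valid placements is Σ_{j=0}^{2} (−1)^j C(2,j)·(8−j)!.
Computing: 40320 − 10080 + 720 = 30960.

30960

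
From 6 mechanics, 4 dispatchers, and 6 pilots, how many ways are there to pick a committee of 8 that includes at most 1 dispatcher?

Split by how many dispatchers are chosen (0 through 1).
Sum: C(4,0)·C(12,8) + C(4,1)·C(12,7) = 495 + 3168 = 3663.

3663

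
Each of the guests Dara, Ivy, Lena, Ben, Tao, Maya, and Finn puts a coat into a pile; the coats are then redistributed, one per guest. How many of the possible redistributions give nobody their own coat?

1854

Let Aᵢ be the assignments in which guest i gets their own coat. We want the size of the complement of A₁∪…∪A_7.
By inclusion–exclusion this is Σ_{j=0}^{7} (−1)^j C(7,j)·(7−j)!.
Computing: 5040 − 5040 + 2520 − 840 + 210 − 42 + 7 − 1 = 1854.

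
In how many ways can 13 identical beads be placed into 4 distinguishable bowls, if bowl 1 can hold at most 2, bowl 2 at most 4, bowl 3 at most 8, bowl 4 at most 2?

18

Ignoring the caps, the number of non-negative solutions to x_1+…+x_4 = 13 is C(16,3) = 560.
Subtract solutions that violate a single cap (substitute x_i' = x_i − (cap_i+1)): x_1 ≥ 3 gives C(13,3) = 286; x_2 ≥ 5 gives C(11,3) = 165; x_3 ≥ 9 gives C(7,3) = 35; x_4 ≥ 3 gives C(13,3) = 286. Together 772.
Add back pairs where two caps are both exceeded: 56 + 4 + 120 + 0 + 56 + 4 = 240.
Subtract triples: 0 + 10 + 0 + 0 = 10.
By inclusion–exclusion the count is 560 − 772 + 240 − 10 = 18.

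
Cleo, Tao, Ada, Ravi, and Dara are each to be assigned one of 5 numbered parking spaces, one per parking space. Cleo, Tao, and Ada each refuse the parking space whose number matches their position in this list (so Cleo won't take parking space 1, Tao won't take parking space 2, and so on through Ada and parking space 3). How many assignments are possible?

64

Let Aᵢ (for i ∈ {1, 2, 3}) be the placements that put person i in their forbidden parking space. Any j of these fix j positions, leaving (5−j)! ways to fill the rest, and there are C(3,j) ways to pick which j.
By inclusion–exclusion, the number of valid placements is Σ_{j=0}^{3} (−1)^j C(3,j)·(5−j)!.
Computing: 120 − 72 + 18 − 2 = 64.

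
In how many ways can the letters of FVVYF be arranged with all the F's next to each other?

12

Treat the 2 copies of F as a single block. The multiset to arrange is then {FF, V, V, Y}, 4 items in all.
That gives (4)!/(2!) = 12 arrangements.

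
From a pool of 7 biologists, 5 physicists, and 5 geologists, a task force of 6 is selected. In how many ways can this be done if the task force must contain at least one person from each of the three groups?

10325

With no constraint there are C(17,6) = 12376 possible selections.
Selections missing a whole group: no biologists → C(10,6) = 210; no physicists → C(12,6) = 924; no geologists → C(12,6) = 924.
Add back selections omitting two groups (i.e. drawn from a single group): C(7,6) + C(5,6) + C(5,6) = 7.
By inclusion–exclusion: 12376 − 2058 + 7 = 10325.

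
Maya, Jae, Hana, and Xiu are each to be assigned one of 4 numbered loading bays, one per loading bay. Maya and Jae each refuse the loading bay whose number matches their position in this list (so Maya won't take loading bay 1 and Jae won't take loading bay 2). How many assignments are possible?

Let Aᵢ (for i ∈ {1, 2}) be the placements that put person i in their forbidden loading bay. Any j of these fix j positions, leaving (4−j)! ways to fill the rest, and there are C(2,j) ways to pick which j.
By inclusion–exclusion, the number of valid placements is Σ_{j=0}^{2} (−1)^j C(2,j)·(4−j)!.
Computing: 24 − 12 + 2 = 14.

14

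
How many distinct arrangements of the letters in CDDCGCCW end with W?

Fix W in the last position and arrange the remaining 7 letters.
Those 7 letters have C appearing 4 times and D appearing twice, giving (7)!/(4!·2!) = 105.

105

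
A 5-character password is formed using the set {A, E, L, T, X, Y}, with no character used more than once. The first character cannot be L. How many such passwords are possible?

600

The first character has 6−1 = 5 choices (anything except L).
The remaining 4 characters are filled from the other 5 symbols without repetition: 5 × 4 × 3 × 2 = 120.
Total: 5 × 120 = 600.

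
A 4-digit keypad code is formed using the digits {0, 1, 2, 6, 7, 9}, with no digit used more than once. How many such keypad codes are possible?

Choose and order 4 of the 6 symbols: the first digit has 6 options, the next 5, then 4, 3.
6 × 5 × 4 × 3 = 360.

360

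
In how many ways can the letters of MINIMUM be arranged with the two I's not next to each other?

300

There are 7!/(3!·2!) = 420 arrangements of MINIMUM in total.
Arrangements with the I's together: treat II as one letter, giving (6)!/(3!) = 120.
Subtracting, 420 − 120 = 300 arrangements keep the I's apart.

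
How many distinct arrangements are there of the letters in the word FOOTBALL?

10080

Letter multiplicities in FOOTBALL: A×1, B×1, F×1, L×2, O×2, T×1.
The number of distinct arrangements is 8!/(2!·2!) = 40320/4 = 10080.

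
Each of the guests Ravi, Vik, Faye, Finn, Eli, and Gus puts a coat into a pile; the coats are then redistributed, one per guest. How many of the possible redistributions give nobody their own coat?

265

Count assignments avoiding every fixed point. For any j of the 6 guests fixed to their own coat, the other 6−j can be arranged in (6−j)! ways.
By inclusion–exclusion this is Σ_{j=0}^{6} (−1)^j C(6,j)·(6−j)!.
Computing: 720 − 720 + 360 − 120 + 30 − 6 + 1 = 265.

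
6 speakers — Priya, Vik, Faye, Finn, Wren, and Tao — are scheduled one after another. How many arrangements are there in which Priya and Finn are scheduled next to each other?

Place the 4 others and the Priya-Finn pair as 5 objects in a line; the pair has 2 internal arrangements.
That gives 2 × 5! = 2 × 120 = 240.

240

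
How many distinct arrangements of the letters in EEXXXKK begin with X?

Fix X in the first position and arrange the remaining 6 letters.
Those 6 letters have E appearing twice, K appearing twice, and X appearing twice, giving (6)!/(2!·2!·2!) = 90.

90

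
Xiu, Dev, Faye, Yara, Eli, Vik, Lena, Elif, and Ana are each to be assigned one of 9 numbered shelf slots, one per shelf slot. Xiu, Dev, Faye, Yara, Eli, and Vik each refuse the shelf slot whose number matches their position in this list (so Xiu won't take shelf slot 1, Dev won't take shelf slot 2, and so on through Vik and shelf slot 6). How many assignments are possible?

Let Aᵢ (for 1 ≤ i ≤ 6) be the placements that put person i in their forbidden shelf slot. Any j of these fix j positions, leaving (9−j)! ways to fill the rest, and there are C(6,j) ways to pick which j.
By inclusion–exclusion, the number of valid placements is Σ_{j=0}^{6} (−1)^j C(6,j)·(9−j)!.
Computing: 362880 − 241920 + 75600 − 14400 + 1800 − 144 + 6 = 183822.

183822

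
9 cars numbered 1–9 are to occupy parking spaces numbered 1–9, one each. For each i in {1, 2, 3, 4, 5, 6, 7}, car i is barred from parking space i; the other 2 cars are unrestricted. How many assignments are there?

165016

Let Aᵢ (for 1 ≤ i ≤ 7) be the placements that put car i in its forbidden parking space. Any j of these fix j positions, leaving (9−j)! ways to fill the rest, and there are C(7,j) ways to pick which j.
By inclusion–exclusion, the number of valid placements is Σ_{j=0}^{7} (−1)^j C(7,j)·(9−j)!.
Computing: 362880 − 282240 + 105840 − 25200 + 4200 − 504 + 42 − 2 = 165016.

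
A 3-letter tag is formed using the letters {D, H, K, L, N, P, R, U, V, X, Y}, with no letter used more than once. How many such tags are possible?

This is a permutation of 3 out of 11: P(11,3) = 11!/8!.
11 × 10 × 9 = 990.

990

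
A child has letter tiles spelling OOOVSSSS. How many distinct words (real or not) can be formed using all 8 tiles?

OOOVSSSS has 8 letters with O appearing 3 times and S appearing 4 times.
So there are 8! / (4!·3!) = 280 distinguishable arrangements.

280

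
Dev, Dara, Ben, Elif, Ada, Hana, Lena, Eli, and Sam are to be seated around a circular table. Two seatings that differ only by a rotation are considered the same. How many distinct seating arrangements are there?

40320

Around a circle, 9 distinct people have 9!/9 = (8)! = 40320 rotationally distinct seatings.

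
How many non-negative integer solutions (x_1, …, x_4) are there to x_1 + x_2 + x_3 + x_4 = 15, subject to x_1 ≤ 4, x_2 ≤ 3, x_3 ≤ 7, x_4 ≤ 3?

Ignoring the caps, the number of non-negative solutions to x_1+…+x_4 = 15 is C(18,3) = 816.
Subtract solutions that violate a single cap (substitute x_i' = x_i − (cap_i+1)): x_1 ≥ 5 gives C(13,3) = 286; x_2 ≥ 4 gives C(14,3) = 364; x_3 ≥ 8 gives C(10,3) = 120; x_4 ≥ 4 gives C(14,3) = 364. Together 1134.
Add back pairs where two caps are both exceeded: 84 + 10 + 84 + 20 + 120 + 20 = 338.
Subtract triples: 0 + 10 + 0 + 0 = 10.
By inclusion–exclusion the count is 816 − 1134 + 338 − 10 = 10.

10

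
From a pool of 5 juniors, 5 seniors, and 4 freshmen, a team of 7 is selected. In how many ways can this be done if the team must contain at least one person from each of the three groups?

With no constraint there are C(14,7) = 3432 possible selections.
Subtract selections that omit an entire group: no juniors → C(9,7) = 36; no seniors → C(9,7) = 36; no freshmen → C(10,7) = 120.
Add back selections omitting two groups (i.e. drawn from a single group): C(5,7) + C(5,7) + C(4,7) = 0.
By inclusion–exclusion: 3432 − 192 + 0 = 3240.

3240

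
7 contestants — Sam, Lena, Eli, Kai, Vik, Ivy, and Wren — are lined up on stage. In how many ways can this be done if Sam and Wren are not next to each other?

3600

There are 7! = 5040 arrangements in all. If Sam and Wren are adjacent, merging them into one block gives 2·(6)! = 1440 arrangements.
So 5040 − 1440 = 3600 arrangements keep them apart.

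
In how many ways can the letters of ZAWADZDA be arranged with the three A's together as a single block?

Treat the 3 copies of A as a single block. The multiset to arrange is then {AAA, D, D, W, Z, Z}, 6 items in all.
That gives (6)!/(2!·2!) = 180 arrangements.

180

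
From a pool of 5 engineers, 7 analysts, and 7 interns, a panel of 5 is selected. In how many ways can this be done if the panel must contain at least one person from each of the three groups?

Unrestricted: C(19,5) = 11628 ways to pick any 5 of the 19.
Subtract selections that omit an entire group: no engineers → C(14,5) = 2002; no analysts → C(12,5) = 792; no interns → C(12,5) = 792.
Add back selections omitting two groups (i.e. drawn from a single group): C(5,5) + C(7,5) + C(7,5) = 43.
By inclusion–exclusion: 11628 − 3586 + 43 = 8085.

8085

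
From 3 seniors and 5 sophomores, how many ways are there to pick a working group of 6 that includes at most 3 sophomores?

10

Split by how many sophomores are chosen (0 through 3).
Sum: C(5,0)·C(3,6) + C(5,1)·C(3,5) + C(5,2)·C(3,4) + C(5,3)·C(3,3) = 0 + 0 + 0 + 10 = 10.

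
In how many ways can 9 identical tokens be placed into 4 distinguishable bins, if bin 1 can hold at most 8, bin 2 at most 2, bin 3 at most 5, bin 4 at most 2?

53

By stars and bars, unrestricted non-negative solutions to x_1+…+x_4 = 9 number C(9+3,3) = 220.
Subtract solutions that violate a single cap (substitute x_i' = x_i − (cap_i+1)): x_1 ≥ 9 gives C(3,3) = 1; x_2 ≥ 3 gives C(9,3) = 84; x_3 ≥ 6 gives C(6,3) = 20; x_4 ≥ 3 gives C(9,3) = 84. Together 189.
Add back pairs where two caps are both exceeded: 0 + 0 + 0 + 1 + 20 + 1 = 22.
By inclusion–exclusion the count is 220 − 189 + 22 = 53.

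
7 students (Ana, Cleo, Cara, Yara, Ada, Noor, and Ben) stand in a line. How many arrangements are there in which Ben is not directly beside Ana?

Of the 7! = 5040 arrangements, those with Ben and Ana adjacent number 2 × 6! = 1440 (treat the pair as a block with 2 internal orders).
Complementary counting: 5040 − 1440 = 3600.

3600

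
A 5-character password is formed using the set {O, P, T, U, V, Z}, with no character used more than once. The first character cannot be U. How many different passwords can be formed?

600

The first character has 6−1 = 5 choices (anything except U).
The remaining 4 characters are filled from the other 5 symbols without repetition: 5 × 4 × 3 × 2 = 120.
Total: 5 × 120 = 600.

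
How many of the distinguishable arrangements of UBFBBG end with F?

20

With the last slot taken by F, it remains to arrange the other 5 letters (UBBBG).
Those 5 letters have B appearing 3 times, giving (5)!/(3!) = 20.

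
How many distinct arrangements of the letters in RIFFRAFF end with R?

210

Fix R in the last position and arrange the remaining 7 letters.
Those 7 letters have F appearing 4 times, giving (7)!/(4!) = 210.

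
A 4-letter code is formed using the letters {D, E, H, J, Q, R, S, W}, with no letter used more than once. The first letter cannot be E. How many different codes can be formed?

The first letter has 8−1 = 7 choices (anything except E).
The remaining 3 letters are filled from the other 7 symbols without repetition: 7 × 6 × 5 = 210.
Total: 7 × 210 = 1470.

1470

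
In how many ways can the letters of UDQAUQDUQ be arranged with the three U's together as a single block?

420

Treat the 3 copies of U as a single block. The multiset to arrange is then {UUU, A, D, D, Q, Q, Q}, 7 items in all.
That gives (7)!/(3!·2!) = 420 arrangements.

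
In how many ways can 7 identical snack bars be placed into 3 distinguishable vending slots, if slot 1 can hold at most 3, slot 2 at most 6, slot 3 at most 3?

15

Without the upper bounds there are C(9,2) = 36 ways to split 7 among 3 vending slots.
Subtract solutions that violate a single cap (substitute x_i' = x_i − (cap_i+1)): x_1 ≥ 4 gives C(5,2) = 10; x_2 ≥ 7 gives C(2,2) = 1; x_3 ≥ 4 gives C(5,2) = 10. Together 21.
No two caps can be exceeded simultaneously, so the pair terms are all 0.
By inclusion–exclusion the count is 36 − 21 + 0 = 15.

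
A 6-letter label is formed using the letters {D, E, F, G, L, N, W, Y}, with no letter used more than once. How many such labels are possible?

With no repetition, fill the 6 letters in order: 8 choices, then 7, down to 3.
8 × 7 × 6 × 5 × 4 × 3 = 20160.

20160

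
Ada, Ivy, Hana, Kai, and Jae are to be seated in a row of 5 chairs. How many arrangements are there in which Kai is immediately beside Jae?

48

Treat {Kai, Jae} as a single unit. There are 4 units to order, and the pair itself can be ordered 2 ways.
That gives 2 × 4! = 2 × 24 = 48.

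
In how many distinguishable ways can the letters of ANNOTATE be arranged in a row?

5040

The 8 letters of ANNOTATE have repeats: A appearing twice, N appearing twice, and T appearing twice.
So there are 8! / (2!·2!·2!) = 5040 distinguishable arrangements.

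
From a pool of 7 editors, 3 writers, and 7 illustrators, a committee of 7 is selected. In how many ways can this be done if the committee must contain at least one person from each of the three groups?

15778

With no constraint there are C(17,7) = 19448 possible selections.
Selections missing a whole group: no editors → C(10,7) = 120; no writers → C(14,7) = 3432; no illustrators → C(10,7) = 120.
Add back selections omitting two groups (i.e. drawn from a single group): C(7,7) + C(3,7) + C(7,7) = 2.
By inclusion–exclusion: 19448 − 3672 + 2 = 15778.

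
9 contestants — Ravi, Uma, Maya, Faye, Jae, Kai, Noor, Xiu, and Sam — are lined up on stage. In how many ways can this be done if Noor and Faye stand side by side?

Place the 7 others and the Noor-Faye pair as 8 objects in a line; the pair has 2 internal arrangements.
So the count is 2·(8)! = 80640.

80640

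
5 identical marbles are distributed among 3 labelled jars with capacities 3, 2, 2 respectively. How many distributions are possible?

6

Ignoring the caps, the number of non-negative solutions to x_1+…+x_3 = 5 is C(7,2) = 21.
Subtract solutions that violate a single cap (substitute x_i' = x_i − (cap_i+1)): x_1 ≥ 4 gives C(3,2) = 3; x_2 ≥ 3 gives C(4,2) = 6; x_3 ≥ 3 gives C(4,2) = 6. Together 15.
No two caps can be exceeded simultaneously, so the pair terms are all 0.
By inclusion–exclusion the count is 21 − 15 + 0 = 6.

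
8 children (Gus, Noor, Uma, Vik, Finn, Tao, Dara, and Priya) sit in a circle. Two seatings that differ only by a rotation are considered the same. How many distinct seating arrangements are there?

Fix one person's seat to break rotational symmetry; the remaining 7 people can be arranged in (7)! = 5040 ways.

5040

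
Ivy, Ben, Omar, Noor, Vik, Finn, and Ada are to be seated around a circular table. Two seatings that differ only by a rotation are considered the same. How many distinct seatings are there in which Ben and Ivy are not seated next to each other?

480

Without the restriction there are (6)! = 720 seatings.
Those with Ben next to Ivy: fuse the pair into one unit and seat 6 units around a circle — 2·(5)! = 240.
Subtracting, 720 − 240 = 480.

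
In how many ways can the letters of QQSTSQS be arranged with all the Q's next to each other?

Treat the 3 copies of Q as a single block. The multiset to arrange is then {QQQ, S, S, S, T}, 5 items in all.
That gives (5)!/(3!) = 20 arrangements.

20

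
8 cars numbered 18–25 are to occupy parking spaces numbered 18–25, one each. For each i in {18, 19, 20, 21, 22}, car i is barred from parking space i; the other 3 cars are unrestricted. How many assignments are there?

Let Aᵢ (for 18 ≤ i ≤ 22) be the placements that put car i in its forbidden parking space. Any j of these fix j positions, leaving (8−j)! ways to fill the rest, and there are C(5,j) ways to pick which j.
By inclusion–exclusion, the number of valid placements is Σ_{j=0}^{5} (−1)^j C(5,j)·(8−j)!.
Computing: 40320 − 25200 + 7200 − 1200 + 120 − 6 = 21234.

21234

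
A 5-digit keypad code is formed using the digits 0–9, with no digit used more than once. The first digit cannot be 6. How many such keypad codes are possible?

27216

The first digit has 10−1 = 9 choices (anything except 6).
The remaining 4 digits are filled from the other 9 symbols without repetition: 9 × 8 × 7 × 6 = 3024.
Total: 9 × 3024 = 27216.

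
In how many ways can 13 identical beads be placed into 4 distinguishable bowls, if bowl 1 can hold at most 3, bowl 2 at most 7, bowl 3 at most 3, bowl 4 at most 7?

Without the upper bounds there are C(16,3) = 560 ways to split 13 among 4 bowls.
Subtract solutions that violate a single cap (substitute x_i' = x_i − (cap_i+1)): x_1 ≥ 4 gives C(12,3) = 220; x_2 ≥ 8 gives C(8,3) = 56; x_3 ≥ 4 gives C(12,3) = 220; x_4 ≥ 8 gives C(8,3) = 56. Together 552.
Add back pairs where two caps are both exceeded: 4 + 56 + 4 + 4 + 0 + 4 = 72.
By inclusion–exclusion the count is 560 − 552 + 72 = 80.

80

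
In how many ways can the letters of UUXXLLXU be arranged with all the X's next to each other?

Treat the 3 copies of X as a single block. The multiset to arrange is then {XXX, L, L, U, U, U}, 6 items in all.
That gives (6)!/(3!·2!) = 60 arrangements.

60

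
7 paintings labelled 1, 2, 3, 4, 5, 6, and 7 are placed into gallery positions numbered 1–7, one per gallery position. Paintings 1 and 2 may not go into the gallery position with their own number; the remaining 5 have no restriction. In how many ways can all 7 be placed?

3720

Let Aᵢ (for i ∈ {1, 2}) be the placements that put painting i in its forbidden gallery position. Any j of these fix j positions, leaving (7−j)! ways to fill the rest, and there are C(2,j) ways to pick which j.
By inclusion–exclusion, the number of valid placements is Σ_{j=0}^{2} (−1)^j C(2,j)·(7−j)!.
Computing: 5040 − 1440 + 120 = 3720.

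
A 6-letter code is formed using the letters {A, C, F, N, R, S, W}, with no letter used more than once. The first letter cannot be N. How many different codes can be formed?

4320

The first letter has 7−1 = 6 choices (anything except N).
The remaining 5 letters are filled from the other 6 symbols without repetition: 6 × 5 × 4 × 3 × 2 = 720.
Total: 6 × 720 = 4320.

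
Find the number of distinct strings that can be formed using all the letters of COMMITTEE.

Letter multiplicities in COMMITTEE: C×1, E×2, I×1, M×2, O×1, T×2.
Dividing 9! = 362880 by 2!·2!·2! = 8 for the repeated letters gives 45360.

45360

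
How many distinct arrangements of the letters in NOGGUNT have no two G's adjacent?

There are 7!/(2!·2!) = 1260 arrangements of NOGGUNT in total.
Arrangements with the G's together: treat GG as one letter, giving (6)!/(2!) = 360.
Subtracting, 1260 − 360 = 900 arrangements keep the G's apart.

900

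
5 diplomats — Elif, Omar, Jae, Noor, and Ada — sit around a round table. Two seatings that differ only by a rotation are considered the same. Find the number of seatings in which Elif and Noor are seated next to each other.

12

Glue Elif and Noor into a block (2 internal orders). Seating 4 units around a circle gives (3)! arrangements.
So 2 × (3)! = 2 × 6 = 12.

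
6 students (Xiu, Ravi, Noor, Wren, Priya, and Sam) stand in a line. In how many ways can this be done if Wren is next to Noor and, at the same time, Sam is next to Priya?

96

Treat {Wren,Noor} as one block (2 orders) and {Sam,Priya} as another (2 orders).
That leaves 4 units to arrange: 2 × 2 × 4! = 4 × 24 = 96.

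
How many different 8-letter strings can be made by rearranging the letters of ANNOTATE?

ANNOTATE has 8 letters with A appearing twice, N appearing twice, and T appearing twice.
The number of distinct arrangements is 8!/(2!·2!·2!) = 40320/8 = 5040.

5040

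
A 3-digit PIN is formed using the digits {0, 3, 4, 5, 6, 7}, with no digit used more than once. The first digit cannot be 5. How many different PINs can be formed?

The first digit has 6−1 = 5 choices (anything except 5).
The remaining 2 digits are filled from the other 5 symbols without repetition: 5 × 4 = 20.
Total: 5 × 20 = 100.

100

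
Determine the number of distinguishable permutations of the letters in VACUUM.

VACUUM has 6 letters with U appearing twice.
The number of distinct arrangements is 6!/(2!) = 720/2 = 360.

360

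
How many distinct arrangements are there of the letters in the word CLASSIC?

1260

Letter multiplicities in CLASSIC: A×1, C×2, I×1, L×1, S×2.
The number of distinct arrangements is 7!/(2!·2!) = 5040/4 = 1260.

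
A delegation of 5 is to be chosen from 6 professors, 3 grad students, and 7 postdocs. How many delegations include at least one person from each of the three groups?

2730

With no constraint there are C(16,5) = 4368 possible selections.
Selections missing a whole group: no professors → C(10,5) = 252; no grad students → C(13,5) = 1287; no postdocs → C(9,5) = 126.
Add back selections omitting two groups (i.e. drawn from a single group): C(6,5) + C(3,5) + C(7,5) = 27.
By inclusion–exclusion: 4368 − 1665 + 27 = 2730.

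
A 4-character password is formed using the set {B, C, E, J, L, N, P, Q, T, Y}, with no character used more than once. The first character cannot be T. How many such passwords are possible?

4536

The first character has 10−1 = 9 choices (anything except T).
The remaining 3 characters are filled from the other 9 symbols without repetition: 9 × 8 × 7 = 504.
Total: 9 × 504 = 4536.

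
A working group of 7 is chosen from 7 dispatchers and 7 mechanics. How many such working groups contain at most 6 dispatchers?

3431

Split by how many dispatchers are chosen (0 through 6).
Sum: C(7,0)·C(7,7) + C(7,1)·C(7,6) + C(7,2)·C(7,5) + C(7,3)·C(7,4) + C(7,4)·C(7,3) + C(7,5)·C(7,2) + C(7,6)·C(7,1) = 1 + 49 + 441 + 1225 + 1225 + 441 + 49 = 3431.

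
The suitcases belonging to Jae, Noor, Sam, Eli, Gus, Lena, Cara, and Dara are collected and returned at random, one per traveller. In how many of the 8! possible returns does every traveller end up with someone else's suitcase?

14833

Count assignments avoiding every fixed point. For any j of the 8 travellers fixed to their own suitcase, the other 8−j can be arranged in (8−j)! ways.
By inclusion–exclusion this is Σ_{j=0}^{8} (−1)^j C(8,j)·(8−j)!.
Computing: 40320 − 40320 + 20160 − 6720 + 1680 − 336 + 56 − 8 + 1 = 14833.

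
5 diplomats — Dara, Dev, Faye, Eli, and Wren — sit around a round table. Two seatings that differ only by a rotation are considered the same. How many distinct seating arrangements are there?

24

Fix one person's seat to break rotational symmetry; the remaining 4 people can be arranged in (4)! = 24 ways.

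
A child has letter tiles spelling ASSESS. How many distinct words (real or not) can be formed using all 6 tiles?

30

Letter multiplicities in ASSESS: A×1, E×1, S×4.
The number of distinct arrangements is 6!/(4!) = 720/24 = 30.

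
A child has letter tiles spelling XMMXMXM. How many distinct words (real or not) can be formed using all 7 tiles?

35

Letter multiplicities in XMMXMXM: M×4, X×3.
The number of distinct arrangements is 7!/(4!·3!) = 5040/144 = 35.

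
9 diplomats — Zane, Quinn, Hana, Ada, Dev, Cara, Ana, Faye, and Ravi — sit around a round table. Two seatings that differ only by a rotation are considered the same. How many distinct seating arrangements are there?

Around a circle, 9 distinct people have 9!/9 = (8)! = 40320 rotationally distinct seatings.

40320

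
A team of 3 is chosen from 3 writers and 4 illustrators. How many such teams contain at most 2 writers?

Split by how many writers are chosen (0 through 2).
Sum: C(3,0)·C(4,3) + C(3,1)·C(4,2) + C(3,2)·C(4,1) = 4 + 18 + 12 = 34.

34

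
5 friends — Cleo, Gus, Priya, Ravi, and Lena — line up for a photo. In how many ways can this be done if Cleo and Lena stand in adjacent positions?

Place the 3 others and the Cleo-Lena pair as 4 objects in a line; the pair has 2 internal arrangements.
That gives 2 × 4! = 2 × 24 = 48.

48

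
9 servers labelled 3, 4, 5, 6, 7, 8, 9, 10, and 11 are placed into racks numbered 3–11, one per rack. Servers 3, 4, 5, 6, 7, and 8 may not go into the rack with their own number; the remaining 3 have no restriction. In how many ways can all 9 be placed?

Let Aᵢ (for 3 ≤ i ≤ 8) be the placements that put server i in its forbidden rack. Any j of these fix j positions, leaving (9−j)! ways to fill the rest, and there are C(6,j) ways to pick which j.
By inclusion–exclusion, the number of valid placements is Σ_{j=0}^{6} (−1)^j C(6,j)·(9−j)!.
Computing: 362880 − 241920 + 75600 − 14400 + 1800 − 144 + 6 = 183822.

183822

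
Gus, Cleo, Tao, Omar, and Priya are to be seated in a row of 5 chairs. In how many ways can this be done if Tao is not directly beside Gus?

72

There are 5! = 120 arrangements in all. If Tao and Gus are adjacent, merging them into one block gives 2·(4)! = 48 arrangements.
So 120 − 48 = 72 arrangements keep them apart.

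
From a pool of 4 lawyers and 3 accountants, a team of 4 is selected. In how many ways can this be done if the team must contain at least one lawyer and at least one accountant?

With no constraint there are C(7,4) = 35 possible selections.
Subtract selections that omit an entire group: no lawyers → C(3,4) = 0; no accountants → C(4,4) = 1.
Both groups omitted at once is impossible, so 35 − 1 = 34.

34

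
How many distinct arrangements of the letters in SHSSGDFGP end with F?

With the last slot taken by F, it remains to arrange the other 8 letters (SHSSGDGP).
Those 8 letters have G appearing twice and S appearing 3 times, giving (8)!/(3!·2!) = 3360.

3360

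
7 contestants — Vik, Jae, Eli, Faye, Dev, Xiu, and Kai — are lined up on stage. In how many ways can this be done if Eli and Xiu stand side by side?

Glue Eli and Xiu into one block (2 internal orders), leaving 6 units to arrange in a row.
So the count is 2·(6)! = 1440.

1440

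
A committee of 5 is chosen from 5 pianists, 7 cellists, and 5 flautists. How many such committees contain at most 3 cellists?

5817

Split by how many cellists are chosen (0 through 3).
Sum: C(7,0)·C(10,5) + C(7,1)·C(10,4) + C(7,2)·C(10,3) + C(7,3)·C(10,2) = 252 + 1470 + 2520 + 1575 = 5817.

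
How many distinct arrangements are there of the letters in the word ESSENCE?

420

The 7 letters of ESSENCE have repeats: E appearing 3 times and S appearing twice.
The number of distinct arrangements is 7!/(3!·2!) = 5040/12 = 420.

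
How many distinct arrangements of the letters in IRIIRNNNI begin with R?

280

Fix R in the first position and arrange the remaining 8 letters.
Those 8 letters have I appearing 4 times and N appearing 3 times, giving (8)!/(4!·3!) = 280.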